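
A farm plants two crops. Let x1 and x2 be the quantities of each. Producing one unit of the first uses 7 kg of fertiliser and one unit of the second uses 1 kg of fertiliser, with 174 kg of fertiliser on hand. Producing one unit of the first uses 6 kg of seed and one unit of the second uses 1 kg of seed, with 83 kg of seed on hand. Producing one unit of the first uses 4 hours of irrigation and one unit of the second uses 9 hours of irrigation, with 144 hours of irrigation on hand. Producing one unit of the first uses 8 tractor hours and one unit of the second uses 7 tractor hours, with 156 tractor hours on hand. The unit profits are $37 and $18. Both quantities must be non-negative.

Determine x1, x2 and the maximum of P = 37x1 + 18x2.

Corner points and P = 37x1 + 18x2:
  (0, 0) → P = 0
  (0, 16) → P = 288
  (83/6, 0) → P = 3071/6
  (25/2, 8) → P = 1213/2
  (9, 12) → P = 549

x1 = 25/2, x2 = 8, maximum P = 1213/2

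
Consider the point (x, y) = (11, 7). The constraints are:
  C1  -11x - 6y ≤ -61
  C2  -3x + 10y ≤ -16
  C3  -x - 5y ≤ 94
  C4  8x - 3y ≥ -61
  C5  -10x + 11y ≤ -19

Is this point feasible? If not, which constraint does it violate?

Constraint C2: -3x + 10y = 37, which is not ≤ -16. All other constraints are satisfied.

not feasible — violates C2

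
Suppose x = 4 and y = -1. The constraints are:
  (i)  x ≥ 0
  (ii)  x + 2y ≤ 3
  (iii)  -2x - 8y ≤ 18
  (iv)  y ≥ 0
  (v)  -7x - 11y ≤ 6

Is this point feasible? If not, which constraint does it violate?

not feasible — violates (iv)

Constraint (iv): y = -1, which is not ≥ 0. All other constraints are satisfied.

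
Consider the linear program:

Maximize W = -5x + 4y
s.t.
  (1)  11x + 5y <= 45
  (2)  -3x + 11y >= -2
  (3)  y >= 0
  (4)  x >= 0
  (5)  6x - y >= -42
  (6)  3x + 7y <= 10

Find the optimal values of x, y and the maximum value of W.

Feasible corners and W = -5x + 4y:
  (2/3, 0) → W = -10/3
  (62/27, 4/9) → W = -262/27
  (0, 0) → W = 0
  (0, 10/7) → W = 40/7

The binding constraints are x = 0 and 3x + 7y = 10.
Solving simultaneously gives x = 0, y = 10/7.

x = 0, y = 10/7, maximum W = 40/7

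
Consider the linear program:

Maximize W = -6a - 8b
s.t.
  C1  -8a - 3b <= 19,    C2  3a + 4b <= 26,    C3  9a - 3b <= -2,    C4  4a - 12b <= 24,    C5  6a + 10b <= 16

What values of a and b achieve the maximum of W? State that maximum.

a = -13/9, b = -67/27, maximum W = 770/27

Vertices and W = -6a - 8b:
  (-13/9, -67/27) → W = 770/27
  (-119/31, 121/31) → W = -254/31
  (-1, -7/3) → W = 74/3
  (7/27, 13/9) → W = -118/9

The optimum lies where -8a - 3b = 19 and 4a - 12b = 24.
Solving simultaneously gives a = -13/9, b = -67/27.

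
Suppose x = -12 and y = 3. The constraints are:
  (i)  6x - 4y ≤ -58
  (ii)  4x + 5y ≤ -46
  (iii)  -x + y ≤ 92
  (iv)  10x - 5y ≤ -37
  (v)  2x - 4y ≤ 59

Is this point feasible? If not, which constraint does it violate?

not feasible — violates (ii)

Constraint (ii): 4x + 5y = -33, which is not ≤ -46. All other constraints are satisfied.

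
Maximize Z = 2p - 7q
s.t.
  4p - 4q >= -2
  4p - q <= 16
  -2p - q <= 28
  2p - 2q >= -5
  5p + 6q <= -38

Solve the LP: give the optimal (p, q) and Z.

Extreme points and Z = 2p - 7q:
  (-19/2, -9) → Z = 44
  (-41/11, -71/22) → Z = 333/22
  (-2, -24) → Z = 164
  (2, -8) → Z = 60

The binding constraints are 4p - q = 16 and -2p - q = 28.
Solving simultaneously gives p = -2, q = -24.

p = -2, q = -24, maximum Z = 164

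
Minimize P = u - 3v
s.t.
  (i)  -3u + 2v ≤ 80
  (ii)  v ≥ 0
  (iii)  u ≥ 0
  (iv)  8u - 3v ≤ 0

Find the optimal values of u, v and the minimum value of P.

Extreme points and P = u - 3v:
  (0, 40) → P = -120
  (240/7, 640/7) → P = -240
  (0, 0) → P = 0

At the optimal vertex, -3u + 2v = 80 and 8u - 3v = 0.
Solving simultaneously gives u = 240/7, v = 640/7.

u = 240/7, v = 640/7, minimum P = -240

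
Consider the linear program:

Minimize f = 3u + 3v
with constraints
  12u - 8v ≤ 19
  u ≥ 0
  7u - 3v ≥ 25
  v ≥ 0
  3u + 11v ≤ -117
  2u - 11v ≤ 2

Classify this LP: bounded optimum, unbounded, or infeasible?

The boundaries 12u - 8v = 19 and 7u - 3v = 25 meet at (143/20, 167/20), but that point violates 3u + 11v ≤ -117. Every candidate vertex is excluded by some other constraint, so the feasible region is empty.

infeasible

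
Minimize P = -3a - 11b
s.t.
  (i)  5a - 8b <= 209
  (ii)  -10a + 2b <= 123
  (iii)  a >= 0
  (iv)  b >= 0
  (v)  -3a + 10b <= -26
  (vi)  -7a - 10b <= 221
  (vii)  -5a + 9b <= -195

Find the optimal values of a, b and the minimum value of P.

Feasible corners and P = -3a - 11b:
  (209/5, 0) → P = -627/5
  (321/5, 14) → P = -1733/5
  (39, 0) → P = -117

The binding constraints are 5a - 8b = 209 and -5a + 9b = -195.
Solving simultaneously gives a = 321/5, b = 14.

a = 321/5, b = 14, minimum P = -1733/5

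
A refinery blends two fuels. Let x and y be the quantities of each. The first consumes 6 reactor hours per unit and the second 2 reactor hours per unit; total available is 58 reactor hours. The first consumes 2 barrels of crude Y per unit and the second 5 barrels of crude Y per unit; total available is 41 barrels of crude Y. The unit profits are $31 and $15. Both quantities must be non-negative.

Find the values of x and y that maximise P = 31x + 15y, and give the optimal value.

x = 8, y = 5, maximum P = 323

Feasible corners and P = 31x + 15y:
  (0, 0) → P = 0
  (0, 41/5) → P = 123
  (29/3, 0) → P = 899/3
  (8, 5) → P = 323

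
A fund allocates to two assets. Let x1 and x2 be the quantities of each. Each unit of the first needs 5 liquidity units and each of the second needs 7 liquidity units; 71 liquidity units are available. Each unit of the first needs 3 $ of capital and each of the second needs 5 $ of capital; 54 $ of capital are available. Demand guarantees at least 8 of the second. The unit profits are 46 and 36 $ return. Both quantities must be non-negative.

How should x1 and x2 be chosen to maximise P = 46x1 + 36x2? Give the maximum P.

The optimum lies where 5x1 + 7x2 = 71 and x2 = 8.
Solving simultaneously gives x1 = 3, x2 = 8.

x1 = 3, x2 = 8, maximum P = 426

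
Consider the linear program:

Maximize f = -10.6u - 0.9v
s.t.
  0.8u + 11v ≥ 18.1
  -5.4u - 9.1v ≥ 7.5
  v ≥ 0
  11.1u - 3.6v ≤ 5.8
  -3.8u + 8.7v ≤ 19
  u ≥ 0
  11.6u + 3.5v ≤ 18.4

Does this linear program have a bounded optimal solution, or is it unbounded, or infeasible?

infeasible

The boundaries 0.8u + 11v = 18.1 and 11.1u - 3.6v = 5.8 meet at (6448/6249, 19627/12498), but that point violates -5.4u - 9.1v ≥ 7.5. Every candidate vertex is excluded by some other constraint, so the feasible region is empty.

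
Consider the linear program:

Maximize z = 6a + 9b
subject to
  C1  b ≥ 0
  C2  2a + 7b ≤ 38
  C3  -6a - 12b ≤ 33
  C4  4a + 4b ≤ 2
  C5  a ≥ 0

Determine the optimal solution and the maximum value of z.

a = 0, b = 1/2, maximum z = 9/2

Corner points and z = 6a + 9b:
  (1/2, 0) → z = 3
  (0, 0) → z = 0
  (0, 1/2) → z = 9/2

The optimum lies where 4a + 4b = 2 and a = 0.
Solving simultaneously gives a = 0, b = 1/2.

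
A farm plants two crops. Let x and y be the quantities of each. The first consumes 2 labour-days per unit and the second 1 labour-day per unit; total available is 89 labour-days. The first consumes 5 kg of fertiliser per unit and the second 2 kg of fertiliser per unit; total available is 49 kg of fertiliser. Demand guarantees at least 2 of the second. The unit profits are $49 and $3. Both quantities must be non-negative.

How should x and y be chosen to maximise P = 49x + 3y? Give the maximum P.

x = 9, y = 2, maximum P = 447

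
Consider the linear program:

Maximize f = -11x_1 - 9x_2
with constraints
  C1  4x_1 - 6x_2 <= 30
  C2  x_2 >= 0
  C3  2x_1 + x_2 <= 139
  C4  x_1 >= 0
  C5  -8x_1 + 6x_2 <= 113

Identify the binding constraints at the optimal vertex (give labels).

C2 and C4

Corner points and f = -11x_1 - 9x_2:
  (15/2, 0) → f = -165/2
  (54, 31) → f = -873
  (0, 0) → f = 0
  (721/20, 669/10) → f = -19973/20
  (0, 113/6) → f = -339/2

The maximum is at (0, 0). Substituting into each constraint, equality holds for C2 and C4; the remaining constraints have slack.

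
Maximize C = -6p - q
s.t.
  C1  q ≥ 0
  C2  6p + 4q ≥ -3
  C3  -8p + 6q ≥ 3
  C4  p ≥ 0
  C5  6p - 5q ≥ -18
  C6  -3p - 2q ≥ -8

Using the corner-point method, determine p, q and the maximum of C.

Vertices and C = -6p - q:
  (0, 1/2) → C = -1/2
  (21/17, 73/34) → C = -325/34
  (0, 18/5) → C = -18/5
  (4/27, 34/9) → C = -14/3

The binding constraints are -8p + 6q = 3 and p = 0.
Solving simultaneously gives p = 0, q = 1/2.

p = 0, q = 1/2, maximum C = -1/2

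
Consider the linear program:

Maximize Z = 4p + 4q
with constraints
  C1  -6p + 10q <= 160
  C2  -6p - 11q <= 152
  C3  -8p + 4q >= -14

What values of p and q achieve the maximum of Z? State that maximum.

Vertices and Z = 4p + 4q:
  (-1640/63, 8/21) → Z = -6464/63
  (195/14, 341/14) → Z = 1072/7
  (-227/56, -325/28) → Z = -877/14

At the optimal vertex, -6p + 10q = 160 and -8p + 4q = -14.
Solving simultaneously gives p = 195/14, q = 341/14.

p = 195/14, q = 341/14, maximum Z = 1072/7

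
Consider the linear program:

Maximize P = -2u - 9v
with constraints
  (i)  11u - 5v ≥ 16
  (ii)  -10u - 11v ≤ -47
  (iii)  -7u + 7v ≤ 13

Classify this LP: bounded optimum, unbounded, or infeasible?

From the feasible point (137/57, 119/57), moving in the direction (11, -10) keeps every constraint satisfied while P increases without bound.

unbounded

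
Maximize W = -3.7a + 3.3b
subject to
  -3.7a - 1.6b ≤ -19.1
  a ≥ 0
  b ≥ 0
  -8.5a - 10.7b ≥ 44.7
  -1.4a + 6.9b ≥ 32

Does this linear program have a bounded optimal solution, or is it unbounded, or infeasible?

infeasible

The boundaries -3.7a - 1.6b = -19.1 and a = 0 meet at (0, 11.9375), but that point violates -8.5a - 10.7b ≥ 44.7. Every candidate vertex is excluded by some other constraint, so the feasible region is empty.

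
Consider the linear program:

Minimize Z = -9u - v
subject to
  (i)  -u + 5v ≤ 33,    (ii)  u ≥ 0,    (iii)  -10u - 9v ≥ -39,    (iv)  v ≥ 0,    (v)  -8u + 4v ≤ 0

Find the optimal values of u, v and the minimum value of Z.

Corner points and Z = -9u - v:
  (0, 0) → Z = 0
  (39/10, 0) → Z = -351/10
  (39/28, 39/14) → Z = -429/28

The binding constraints are -10u - 9v = -39 and v = 0.
Solving simultaneously gives u = 39/10, v = 0.

u = 39/10, v = 0, minimum Z = -351/10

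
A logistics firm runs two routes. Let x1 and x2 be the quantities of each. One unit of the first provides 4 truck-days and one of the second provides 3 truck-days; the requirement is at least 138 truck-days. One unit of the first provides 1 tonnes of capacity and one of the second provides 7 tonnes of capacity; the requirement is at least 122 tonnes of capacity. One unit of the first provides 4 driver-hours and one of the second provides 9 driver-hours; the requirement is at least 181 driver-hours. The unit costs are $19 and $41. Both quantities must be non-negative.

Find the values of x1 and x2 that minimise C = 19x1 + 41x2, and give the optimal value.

Feasible corners and C = 19x1 + 41x2:
  (0, 46) → C = 1886
  (122, 0) → C = 2318
  (24, 14) → C = 1030
The feasible region is unbounded (it extends along (0, 1), (1, 0)), but C strictly increases along every unbounded feasible direction, so there is no improving ray and the minimum is attained at a vertex.

x1 = 24, x2 = 14, minimum C = 1030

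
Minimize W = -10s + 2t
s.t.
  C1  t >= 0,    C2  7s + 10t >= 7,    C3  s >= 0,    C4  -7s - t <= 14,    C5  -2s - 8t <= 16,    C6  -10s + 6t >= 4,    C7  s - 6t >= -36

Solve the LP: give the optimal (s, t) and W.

Vertices and W = -10s + 2t:
  (0, 7/10) → W = 7/5
  (1/71, 49/71) → W = 88/71
  (0, 6) → W = 12
  (32/9, 178/27) → W = -604/27

The optimum lies where -10s + 6t = 4 and s - 6t = -36.
Solving simultaneously gives s = 32/9, t = 178/27.

s = 32/9, t = 178/27, minimum W = -604/27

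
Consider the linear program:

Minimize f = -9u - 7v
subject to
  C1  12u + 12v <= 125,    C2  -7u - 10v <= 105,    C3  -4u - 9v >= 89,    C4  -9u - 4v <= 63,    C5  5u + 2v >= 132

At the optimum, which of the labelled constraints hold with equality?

C1 and C2

Feasible corners and f = -9u - 7v:
  (1255/18, -2135/36) → f = -7645/36
  (667/18, -959/36) → f = -5293/36
  (85/2, -161/4) → f = -403/4

The minimum is at (1255/18, -2135/36). Substituting into each constraint, equality holds for C1 and C2; the remaining constraints have slack.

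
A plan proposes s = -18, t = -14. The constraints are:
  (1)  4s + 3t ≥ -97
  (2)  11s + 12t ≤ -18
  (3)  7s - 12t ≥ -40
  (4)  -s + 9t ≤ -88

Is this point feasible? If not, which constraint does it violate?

Constraint (1): 4s + 3t = -114, which is not ≥ -97. All other constraints are satisfied.

not feasible — violates (1)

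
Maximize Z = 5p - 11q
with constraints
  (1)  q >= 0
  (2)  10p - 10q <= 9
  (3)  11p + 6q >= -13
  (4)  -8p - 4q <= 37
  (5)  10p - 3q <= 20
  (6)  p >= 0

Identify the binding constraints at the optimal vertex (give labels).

(1) and (2)

Vertices and Z = 5p - 11q:
  (9/10, 0) → Z = 9/2
  (0, 0) → Z = 0
  (173/70, 11/7) → Z = -69/14
The feasible region is unbounded (it extends along (0, 1), (3, 10)), but Z strictly decreases along every unbounded feasible direction, so there is no improving ray and the maximum is attained at a vertex.

The maximum is at (9/10, 0). Substituting into each constraint, equality holds for (1) and (2); the remaining constraints have slack.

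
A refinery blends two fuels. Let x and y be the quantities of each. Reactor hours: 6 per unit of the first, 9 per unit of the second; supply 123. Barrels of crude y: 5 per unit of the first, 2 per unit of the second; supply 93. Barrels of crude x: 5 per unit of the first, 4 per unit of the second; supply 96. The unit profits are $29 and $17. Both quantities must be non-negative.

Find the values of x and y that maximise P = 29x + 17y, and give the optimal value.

Corner points and P = 29x + 17y:
  (0, 0) → P = 0
  (0, 41/3) → P = 697/3
  (93/5, 0) → P = 2697/5
  (124/7, 13/7) → P = 3817/7
  (18, 3/2) → P = 1095/2

The optimum lies where 5x + 2y = 93 and 5x + 4y = 96.
Solving simultaneously gives x = 18, y = 3/2.

x = 18, y = 3/2, maximum P = 1095/2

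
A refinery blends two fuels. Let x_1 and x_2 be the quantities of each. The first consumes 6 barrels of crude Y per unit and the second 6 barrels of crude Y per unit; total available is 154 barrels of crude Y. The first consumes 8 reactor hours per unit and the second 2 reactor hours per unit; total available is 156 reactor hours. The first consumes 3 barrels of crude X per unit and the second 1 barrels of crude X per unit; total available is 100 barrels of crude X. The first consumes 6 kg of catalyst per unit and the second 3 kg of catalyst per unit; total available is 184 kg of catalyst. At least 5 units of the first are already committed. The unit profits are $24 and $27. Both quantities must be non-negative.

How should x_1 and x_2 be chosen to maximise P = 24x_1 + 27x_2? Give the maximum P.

x_1 = 5, x_2 = 62/3, maximum P = 678

Vertices and P = 24x_1 + 27x_2:
  (39/2, 0) → P = 468
  (5, 0) → P = 120
  (157/9, 74/9) → P = 1922/3
  (5, 62/3) → P = 678

The optimum lies where 6x_1 + 6x_2 = 154 and x_1 = 5.
Solving simultaneously gives x_1 = 5, x_2 = 62/3.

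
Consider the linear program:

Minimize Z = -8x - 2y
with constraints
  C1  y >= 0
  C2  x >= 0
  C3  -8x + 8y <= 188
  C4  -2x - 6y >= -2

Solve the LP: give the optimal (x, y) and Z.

x = 1, y = 0, minimum Z = -8

Extreme points and Z = -8x - 2y:
  (0, 0) → Z = 0
  (1, 0) → Z = -8
  (0, 1/3) → Z = -2/3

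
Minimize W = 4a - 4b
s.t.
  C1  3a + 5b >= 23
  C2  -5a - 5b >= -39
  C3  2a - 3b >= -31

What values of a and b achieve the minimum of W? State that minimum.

Vertices and W = 4a - 4b:
  (8, -1/5) → W = 164/5
  (-86/19, 139/19) → W = -900/19
  (-38/25, 233/25) → W = -1084/25

a = -86/19, b = 139/19, minimum W = -900/19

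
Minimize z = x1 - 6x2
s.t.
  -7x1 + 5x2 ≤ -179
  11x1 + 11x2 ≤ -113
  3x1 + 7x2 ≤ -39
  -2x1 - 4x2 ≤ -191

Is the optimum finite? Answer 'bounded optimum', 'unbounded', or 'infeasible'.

infeasible

The boundaries -7x1 + 5x2 = -179 and 11x1 + 11x2 = -113 meet at (117/11, -230/11), but that point violates -2x1 - 4x2 ≤ -191. Every candidate vertex is excluded by some other constraint, so the feasible region is empty.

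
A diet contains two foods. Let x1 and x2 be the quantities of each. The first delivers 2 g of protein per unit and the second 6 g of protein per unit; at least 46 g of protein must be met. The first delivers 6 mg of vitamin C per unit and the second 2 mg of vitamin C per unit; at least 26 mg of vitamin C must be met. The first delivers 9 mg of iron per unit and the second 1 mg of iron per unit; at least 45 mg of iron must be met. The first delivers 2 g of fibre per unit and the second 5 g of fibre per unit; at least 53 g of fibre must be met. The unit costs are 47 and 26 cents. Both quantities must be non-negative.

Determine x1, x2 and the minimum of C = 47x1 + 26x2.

Extreme points and C = 47x1 + 26x2:
  (0, 45) → C = 1170
  (53/2, 0) → C = 2491/2
  (4, 9) → C = 422
The feasible region is unbounded (it extends along (0, 1), (1, 0)), but C strictly increases along every unbounded feasible direction, so there is no improving ray and the minimum is attained at a vertex.

x1 = 4, x2 = 9, minimum C = 422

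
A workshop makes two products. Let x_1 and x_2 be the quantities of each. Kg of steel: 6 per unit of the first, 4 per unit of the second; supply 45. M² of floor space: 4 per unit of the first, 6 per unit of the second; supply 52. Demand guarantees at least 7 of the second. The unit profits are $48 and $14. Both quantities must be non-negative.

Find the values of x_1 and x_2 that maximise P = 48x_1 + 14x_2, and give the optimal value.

x_1 = 5/2, x_2 = 7, maximum P = 218

Corner points and P = 48x_1 + 14x_2:
  (0, 26/3) → P = 364/3
  (0, 7) → P = 98
  (5/2, 7) → P = 218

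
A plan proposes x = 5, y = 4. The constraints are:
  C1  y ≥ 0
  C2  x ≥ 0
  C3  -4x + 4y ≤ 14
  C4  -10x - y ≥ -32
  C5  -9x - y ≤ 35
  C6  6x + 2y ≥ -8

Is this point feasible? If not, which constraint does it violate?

Constraint C4: -10x - y = -54, which is not ≥ -32. All other constraints are satisfied.

not feasible — violates C4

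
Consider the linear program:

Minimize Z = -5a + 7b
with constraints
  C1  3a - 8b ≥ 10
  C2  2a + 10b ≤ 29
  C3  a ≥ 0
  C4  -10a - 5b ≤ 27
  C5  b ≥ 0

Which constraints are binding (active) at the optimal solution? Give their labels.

Corner points and Z = -5a + 7b:
  (166/23, 67/46) → Z = -1191/46
  (10/3, 0) → Z = -50/3
  (29/2, 0) → Z = -145/2

The minimum is at (29/2, 0). Substituting into each constraint, equality holds for C2 and C5; the remaining constraints have slack.

C2 and C5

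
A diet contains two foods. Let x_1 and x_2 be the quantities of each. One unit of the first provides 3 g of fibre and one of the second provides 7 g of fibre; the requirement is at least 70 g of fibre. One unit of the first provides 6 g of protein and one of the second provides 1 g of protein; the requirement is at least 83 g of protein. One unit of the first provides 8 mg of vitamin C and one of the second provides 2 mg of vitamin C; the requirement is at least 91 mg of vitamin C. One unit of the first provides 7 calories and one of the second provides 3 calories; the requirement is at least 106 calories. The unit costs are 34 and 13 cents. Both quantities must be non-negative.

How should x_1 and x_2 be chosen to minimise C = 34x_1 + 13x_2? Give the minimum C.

x_1 = 13, x_2 = 5, minimum C = 507

Extreme points and C = 34x_1 + 13x_2:
  (0, 83) → C = 1079
  (70/3, 0) → C = 2380/3
  (133/10, 43/10) → C = 5081/10
  (13, 5) → C = 507
The feasible region is unbounded (it extends along (0, 1), (1, 0)), but C strictly increases along every unbounded feasible direction, so there is no improving ray and the minimum is attained at a vertex.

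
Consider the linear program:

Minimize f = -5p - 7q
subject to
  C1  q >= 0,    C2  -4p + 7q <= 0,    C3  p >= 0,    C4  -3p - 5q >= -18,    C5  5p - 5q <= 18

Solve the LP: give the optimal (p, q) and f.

Corner points and f = -5p - 7q:
  (0, 0) → f = 0
  (18/5, 0) → f = -18
  (126/41, 72/41) → f = -1134/41
  (9/2, 9/10) → f = -144/5

The binding constraints are -3p - 5q = -18 and 5p - 5q = 18.
Solving simultaneously gives p = 9/2, q = 9/10.

p = 9/2, q = 9/10, minimum f = -144/5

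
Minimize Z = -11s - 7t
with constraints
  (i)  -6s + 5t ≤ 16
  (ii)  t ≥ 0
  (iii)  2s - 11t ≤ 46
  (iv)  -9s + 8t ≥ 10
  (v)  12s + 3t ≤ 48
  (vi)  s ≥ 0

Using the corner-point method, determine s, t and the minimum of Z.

The binding constraints are -6s + 5t = 16 and 12s + 3t = 48.
Solving simultaneously gives s = 32/13, t = 80/13.

s = 32/13, t = 80/13, minimum Z = -912/13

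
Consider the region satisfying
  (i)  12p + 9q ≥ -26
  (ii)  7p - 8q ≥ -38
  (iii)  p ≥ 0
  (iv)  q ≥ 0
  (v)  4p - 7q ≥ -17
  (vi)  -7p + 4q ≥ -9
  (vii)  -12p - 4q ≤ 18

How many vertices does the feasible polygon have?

Of the 21 pairwise boundary intersections, those satisfying every inequality are:
  (0, 0)
  (0, 17/7)
  (9/7, 0)
  (131/33, 155/33)

4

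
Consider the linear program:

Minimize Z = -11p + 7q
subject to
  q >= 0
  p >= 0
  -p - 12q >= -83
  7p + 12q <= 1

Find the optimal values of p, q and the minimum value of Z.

p = 1/7, q = 0, minimum Z = -11/7

Corner points and Z = -11p + 7q:
  (0, 0) → Z = 0
  (1/7, 0) → Z = -11/7
  (0, 1/12) → Z = 7/12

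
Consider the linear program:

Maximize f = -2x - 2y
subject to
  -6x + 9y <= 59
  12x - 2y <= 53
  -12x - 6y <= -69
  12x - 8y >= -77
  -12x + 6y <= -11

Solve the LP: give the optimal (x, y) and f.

Vertices and f = -2x - 2y:
  (19/4, 2) → f = -27/2
  (37/6, 21/2) → f = -100/3
  (10/3, 29/6) → f = -49/3

The optimum lies where 12x - 2y = 53 and -12x - 6y = -69.
Solving simultaneously gives x = 19/4, y = 2.

x = 19/4, y = 2, maximum f = -27/2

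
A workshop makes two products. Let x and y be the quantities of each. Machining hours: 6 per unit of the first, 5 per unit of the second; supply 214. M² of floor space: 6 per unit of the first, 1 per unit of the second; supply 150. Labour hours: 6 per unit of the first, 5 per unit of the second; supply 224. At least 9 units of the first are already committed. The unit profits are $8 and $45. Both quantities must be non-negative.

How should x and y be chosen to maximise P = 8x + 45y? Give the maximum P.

Extreme points and P = 8x + 45y:
  (25, 0) → P = 200
  (9, 0) → P = 72
  (67/3, 16) → P = 2696/3
  (9, 32) → P = 1512

The optimum lies where 6x + 5y = 214 and x = 9.
Solving simultaneously gives x = 9, y = 32.

x = 9, y = 32, maximum P = 1512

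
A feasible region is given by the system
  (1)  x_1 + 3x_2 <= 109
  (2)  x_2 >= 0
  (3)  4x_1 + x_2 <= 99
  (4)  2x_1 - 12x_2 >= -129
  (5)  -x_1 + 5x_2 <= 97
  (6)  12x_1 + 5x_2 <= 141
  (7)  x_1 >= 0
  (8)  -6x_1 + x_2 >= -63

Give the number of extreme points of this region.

5

Intersecting each pair of boundary lines and keeping only the points that satisfy every inequality leaves:
  (0, 0)
  (21/2, 0)
  (1047/154, 915/77)
  (0, 43/4)
  (76/7, 15/7)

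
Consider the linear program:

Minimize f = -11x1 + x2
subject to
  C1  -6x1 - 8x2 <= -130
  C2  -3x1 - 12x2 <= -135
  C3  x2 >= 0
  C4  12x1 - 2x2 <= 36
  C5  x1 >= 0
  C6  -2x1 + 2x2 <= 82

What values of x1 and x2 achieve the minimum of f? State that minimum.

x1 = 59/5, x2 = 264/5, minimum f = -77

Feasible corners and f = -11x1 + x2:
  (137/27, 112/9) → f = -1171/27
  (0, 65/4) → f = 65/4
  (59/5, 264/5) → f = -77
  (0, 41) → f = 41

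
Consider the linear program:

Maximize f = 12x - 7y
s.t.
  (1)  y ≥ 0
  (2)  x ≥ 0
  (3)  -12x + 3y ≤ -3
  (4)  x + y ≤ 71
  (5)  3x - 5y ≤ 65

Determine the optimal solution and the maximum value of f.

x = 105/2, y = 37/2, maximum f = 1001/2

Corner points and f = 12x - 7y:
  (1/4, 0) → f = 3
  (65/3, 0) → f = 260
  (72/5, 283/5) → f = -1117/5
  (105/2, 37/2) → f = 1001/2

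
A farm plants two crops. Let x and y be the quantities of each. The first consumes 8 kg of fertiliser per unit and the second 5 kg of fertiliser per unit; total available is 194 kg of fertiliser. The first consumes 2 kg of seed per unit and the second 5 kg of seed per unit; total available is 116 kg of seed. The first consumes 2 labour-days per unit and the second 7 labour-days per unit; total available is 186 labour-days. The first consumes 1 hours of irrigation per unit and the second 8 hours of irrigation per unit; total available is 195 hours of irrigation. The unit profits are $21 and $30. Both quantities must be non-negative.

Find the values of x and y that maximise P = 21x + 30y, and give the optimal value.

Vertices and P = 21x + 30y:
  (0, 0) → P = 0
  (0, 116/5) → P = 696
  (97/4, 0) → P = 2037/4
  (13, 18) → P = 813

x = 13, y = 18, maximum P = 813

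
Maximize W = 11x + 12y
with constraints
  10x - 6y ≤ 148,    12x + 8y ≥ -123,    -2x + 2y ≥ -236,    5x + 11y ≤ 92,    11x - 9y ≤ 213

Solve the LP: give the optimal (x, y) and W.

Extreme points and W = 11x + 12y:
  (223/76, -1503/76) → W = -15583/76
  (109/7, 9/7) → W = 1307/7
  (-2089/92, 1719/92) → W = -2351/92

x = 109/7, y = 9/7, maximum W = 1307/7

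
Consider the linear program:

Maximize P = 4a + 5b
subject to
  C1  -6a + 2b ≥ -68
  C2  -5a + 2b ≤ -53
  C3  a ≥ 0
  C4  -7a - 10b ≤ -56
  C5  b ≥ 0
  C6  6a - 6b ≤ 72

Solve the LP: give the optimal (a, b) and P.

a = 15, b = 11, maximum P = 115

Corner points and P = 4a + 5b:
  (15, 11) → P = 115
  (34/3, 0) → P = 136/3
  (53/5, 0) → P = 212/5

The binding constraints are -6a + 2b = -68 and -5a + 2b = -53.
Solving simultaneously gives a = 15, b = 11.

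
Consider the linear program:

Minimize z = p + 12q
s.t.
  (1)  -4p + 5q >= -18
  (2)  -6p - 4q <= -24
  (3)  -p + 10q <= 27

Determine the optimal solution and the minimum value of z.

Feasible corners and z = p + 12q:
  (96/23, -6/23) → z = 24/23
  (9, 18/5) → z = 261/5
  (33/16, 93/32) → z = 591/16

p = 96/23, q = -6/23, minimum z = 24/23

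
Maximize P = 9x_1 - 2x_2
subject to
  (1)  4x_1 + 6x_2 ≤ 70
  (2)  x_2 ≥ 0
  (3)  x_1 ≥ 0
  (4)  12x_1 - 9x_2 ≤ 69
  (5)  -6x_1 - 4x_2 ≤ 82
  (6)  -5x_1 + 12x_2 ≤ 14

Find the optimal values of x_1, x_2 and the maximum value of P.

x_1 = 106/11, x_2 = 57/11, maximum P = 840/11

Vertices and P = 9x_1 - 2x_2:
  (0, 0) → P = 0
  (23/4, 0) → P = 207/4
  (0, 7/6) → P = -7/3
  (106/11, 57/11) → P = 840/11

The optimum lies where 12x_1 - 9x_2 = 69 and -5x_1 + 12x_2 = 14.
Solving simultaneously gives x_1 = 106/11, x_2 = 57/11.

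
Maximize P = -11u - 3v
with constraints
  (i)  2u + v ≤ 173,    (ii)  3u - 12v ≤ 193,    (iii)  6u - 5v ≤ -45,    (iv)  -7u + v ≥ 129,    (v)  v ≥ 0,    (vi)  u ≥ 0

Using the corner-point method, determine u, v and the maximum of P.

u = 0, v = 129, maximum P = -387

Corner points and P = -11u - 3v:
  (44/9, 1469/9) → P = -4891/9
  (0, 173) → P = -519
  (0, 129) → P = -387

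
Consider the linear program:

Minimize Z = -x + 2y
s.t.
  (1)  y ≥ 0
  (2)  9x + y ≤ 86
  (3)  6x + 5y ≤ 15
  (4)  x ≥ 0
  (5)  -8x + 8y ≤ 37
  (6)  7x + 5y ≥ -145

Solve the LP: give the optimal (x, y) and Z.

Extreme points and Z = -x + 2y:
  (5/2, 0) → Z = -5/2
  (0, 0) → Z = 0
  (0, 3) → Z = 6

The binding constraints are y = 0 and 6x + 5y = 15.
Solving simultaneously gives x = 5/2, y = 0.

x = 5/2, y = 0, minimum Z = -5/2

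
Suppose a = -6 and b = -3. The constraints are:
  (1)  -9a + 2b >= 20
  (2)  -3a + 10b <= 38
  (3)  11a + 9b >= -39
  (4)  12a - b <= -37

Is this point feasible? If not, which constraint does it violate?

Constraint (3): 11a + 9b = -93, which is not ≥ -39. All other constraints are satisfied.

not feasible — violates (3)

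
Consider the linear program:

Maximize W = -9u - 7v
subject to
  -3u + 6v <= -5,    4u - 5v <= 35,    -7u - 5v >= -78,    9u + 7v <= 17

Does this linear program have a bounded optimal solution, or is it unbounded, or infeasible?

From the feasible point (137/75, 2/25), moving in the direction (-6, -3) keeps every constraint satisfied while W increases without bound.

unbounded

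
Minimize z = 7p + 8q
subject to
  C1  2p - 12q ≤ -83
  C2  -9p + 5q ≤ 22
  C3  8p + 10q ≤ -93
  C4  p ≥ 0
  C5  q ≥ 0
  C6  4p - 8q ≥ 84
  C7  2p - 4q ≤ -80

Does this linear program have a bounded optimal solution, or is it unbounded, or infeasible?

Constraints 4p - 8q ≥ 84 and 2p - 4q ≤ -80 have parallel boundaries but demand opposite sides — no point can satisfy both, so the region is empty.

infeasible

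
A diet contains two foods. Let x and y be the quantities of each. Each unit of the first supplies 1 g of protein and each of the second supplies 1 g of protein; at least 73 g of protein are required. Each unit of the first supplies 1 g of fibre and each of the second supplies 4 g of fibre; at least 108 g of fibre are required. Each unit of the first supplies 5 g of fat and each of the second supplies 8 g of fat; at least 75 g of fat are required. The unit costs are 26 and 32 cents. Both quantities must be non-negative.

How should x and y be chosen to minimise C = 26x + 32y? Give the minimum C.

Extreme points and C = 26x + 32y:
  (0, 73) → C = 2336
  (108, 0) → C = 2808
  (184/3, 35/3) → C = 1968
The feasible region is unbounded (it extends along (0, 1), (1, 0)), but C strictly increases along every unbounded feasible direction, so there is no improving ray and the minimum is attained at a vertex.

The optimum lies where x + y = 73 and x + 4y = 108.
Solving simultaneously gives x = 184/3, y = 35/3.

x = 184/3, y = 35/3, minimum C = 1968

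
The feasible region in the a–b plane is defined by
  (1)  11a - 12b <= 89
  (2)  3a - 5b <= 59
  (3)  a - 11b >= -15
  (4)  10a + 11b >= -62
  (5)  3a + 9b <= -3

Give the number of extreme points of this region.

Intersecting each pair of boundary lines and keeping only the points that satisfy every inequality leaves:
  (235/241, -1572/241)
  (17/3, -20/9)
  (-7, 8/11)
  (-4, 1)

4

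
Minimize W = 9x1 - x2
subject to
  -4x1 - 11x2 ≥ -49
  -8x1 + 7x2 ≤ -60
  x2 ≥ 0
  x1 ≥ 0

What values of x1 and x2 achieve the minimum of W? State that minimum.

x1 = 15/2, x2 = 0, minimum W = 135/2

Vertices and W = 9x1 - x2:
  (1003/116, 38/29) → W = 8875/116
  (49/4, 0) → W = 441/4
  (15/2, 0) → W = 135/2

The binding constraints are -8x1 + 7x2 = -60 and x2 = 0.
Solving simultaneously gives x1 = 15/2, x2 = 0.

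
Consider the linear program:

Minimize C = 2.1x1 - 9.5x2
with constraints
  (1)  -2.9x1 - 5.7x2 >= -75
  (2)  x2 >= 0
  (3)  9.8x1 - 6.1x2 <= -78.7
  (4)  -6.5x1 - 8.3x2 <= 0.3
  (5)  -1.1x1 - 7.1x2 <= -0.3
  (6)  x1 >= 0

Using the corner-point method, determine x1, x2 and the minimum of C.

x1 = 0, x2 = 250/19, minimum C = -125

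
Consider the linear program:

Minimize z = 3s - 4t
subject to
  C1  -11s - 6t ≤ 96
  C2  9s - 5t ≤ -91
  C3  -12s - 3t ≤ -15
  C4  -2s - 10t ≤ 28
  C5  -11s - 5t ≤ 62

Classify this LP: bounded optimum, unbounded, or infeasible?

From the feasible point (-66/29, 409/29), moving in the direction (-3, 12) keeps every constraint satisfied while z decreases without bound.

unbounded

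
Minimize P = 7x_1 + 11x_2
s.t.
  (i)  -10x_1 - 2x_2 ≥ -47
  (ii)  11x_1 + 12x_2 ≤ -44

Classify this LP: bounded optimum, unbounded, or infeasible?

unbounded

From the feasible point (326/49, -957/98), moving in the direction (2, -10) keeps every constraint satisfied while P decreases without bound.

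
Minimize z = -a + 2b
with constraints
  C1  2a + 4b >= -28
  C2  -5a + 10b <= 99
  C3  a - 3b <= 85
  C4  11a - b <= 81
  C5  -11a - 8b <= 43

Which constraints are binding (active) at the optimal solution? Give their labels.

Extreme points and z = -a + 2b:
  (148/23, -235/23) → z = -618/23
  (13/7, -111/14) → z = -124/7
  (303/35, 498/35) → z = 99/5
  (-611/75, 437/75) → z = 99/5

The minimum is at (148/23, -235/23). Substituting into each constraint, equality holds for C1 and C4; the remaining constraints have slack.

C1 and C4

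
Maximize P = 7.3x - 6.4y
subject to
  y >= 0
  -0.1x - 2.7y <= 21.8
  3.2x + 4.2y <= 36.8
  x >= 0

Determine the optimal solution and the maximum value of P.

x = 11.5, y = 0, maximum P = 83.95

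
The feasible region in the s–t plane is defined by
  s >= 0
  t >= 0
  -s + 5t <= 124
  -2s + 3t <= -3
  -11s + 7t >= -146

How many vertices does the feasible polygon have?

3

The feasible vertices (each the meet of two boundaries and inside every other half-plane) are:
  (3/2, 0)
  (146/11, 0)
  (417/19, 259/19)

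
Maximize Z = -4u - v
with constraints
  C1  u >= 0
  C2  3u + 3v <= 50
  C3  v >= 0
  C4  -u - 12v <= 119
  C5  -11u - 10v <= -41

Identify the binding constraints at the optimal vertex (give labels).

C1 and C5

Extreme points and Z = -4u - v:
  (0, 50/3) → Z = -50/3
  (0, 41/10) → Z = -41/10
  (50/3, 0) → Z = -200/3
  (41/11, 0) → Z = -164/11

The maximum is at (0, 41/10). Substituting into each constraint, equality holds for C1 and C5; the remaining constraints have slack.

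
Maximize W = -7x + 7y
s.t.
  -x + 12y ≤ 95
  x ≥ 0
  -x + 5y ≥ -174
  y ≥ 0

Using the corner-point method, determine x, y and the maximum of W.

Corner points and W = -7x + 7y:
  (0, 95/12) → W = 665/12
  (2563/7, 269/7) → W = -2294
  (0, 0) → W = 0
  (174, 0) → W = -1218

x = 0, y = 95/12, maximum W = 665/12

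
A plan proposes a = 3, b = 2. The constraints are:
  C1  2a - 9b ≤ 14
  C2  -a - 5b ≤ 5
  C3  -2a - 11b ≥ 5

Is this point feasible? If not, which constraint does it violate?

not feasible — violates C3

Constraint C3: -2a - 11b = -28, which is not ≥ 5. All other constraints are satisfied.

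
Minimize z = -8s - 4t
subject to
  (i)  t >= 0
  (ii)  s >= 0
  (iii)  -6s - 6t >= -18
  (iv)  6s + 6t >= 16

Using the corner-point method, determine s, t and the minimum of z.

Feasible corners and z = -8s - 4t:
  (3, 0) → z = -24
  (8/3, 0) → z = -64/3
  (0, 3) → z = -12
  (0, 8/3) → z = -32/3

s = 3, t = 0, minimum z = -24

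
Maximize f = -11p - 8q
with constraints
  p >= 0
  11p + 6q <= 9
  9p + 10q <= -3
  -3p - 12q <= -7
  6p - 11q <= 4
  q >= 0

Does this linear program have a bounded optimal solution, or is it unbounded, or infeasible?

The boundaries p = 0 and 11p + 6q = 9 meet at (0, 3/2), but that point violates 9p + 10q ≤ -3. Every candidate vertex is excluded by some other constraint, so the feasible region is empty.

infeasible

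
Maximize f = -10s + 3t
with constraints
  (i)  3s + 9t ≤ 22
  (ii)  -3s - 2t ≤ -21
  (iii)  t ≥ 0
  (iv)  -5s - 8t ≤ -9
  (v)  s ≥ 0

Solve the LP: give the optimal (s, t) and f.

Corner points and f = -10s + 3t:
  (145/21, 1/7) → f = -1441/21
  (22/3, 0) → f = -220/3
  (7, 0) → f = -70

s = 145/21, t = 1/7, maximum f = -1441/21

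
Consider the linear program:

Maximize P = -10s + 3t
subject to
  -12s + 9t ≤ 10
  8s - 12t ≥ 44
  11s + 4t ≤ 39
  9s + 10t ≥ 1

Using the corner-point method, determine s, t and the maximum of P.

s = 113/47, t = -97/47, maximum P = -1421/47

Feasible corners and P = -10s + 3t:
  (161/41, -43/41) → P = -1739/41
  (113/47, -97/47) → P = -1421/47
  (193/37, -170/37) → P = -2440/37

The binding constraints are 8s - 12t = 44 and 9s + 10t = 1.
Solving simultaneously gives s = 113/47, t = -97/47.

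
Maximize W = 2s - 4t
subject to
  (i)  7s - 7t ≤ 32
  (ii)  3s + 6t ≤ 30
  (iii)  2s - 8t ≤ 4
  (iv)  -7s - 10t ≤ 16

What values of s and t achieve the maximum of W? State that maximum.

s = 38/7, t = 6/7, maximum W = 52/7

Vertices and W = 2s - 4t:
  (134/21, 38/21) → W = 116/21
  (38/7, 6/7) → W = 52/7
  (-33, 43/2) → W = -152
  (-22/19, -15/19) → W = 16/19

At the optimal vertex, 7s - 7t = 32 and 2s - 8t = 4.
Solving simultaneously gives s = 38/7, t = 6/7.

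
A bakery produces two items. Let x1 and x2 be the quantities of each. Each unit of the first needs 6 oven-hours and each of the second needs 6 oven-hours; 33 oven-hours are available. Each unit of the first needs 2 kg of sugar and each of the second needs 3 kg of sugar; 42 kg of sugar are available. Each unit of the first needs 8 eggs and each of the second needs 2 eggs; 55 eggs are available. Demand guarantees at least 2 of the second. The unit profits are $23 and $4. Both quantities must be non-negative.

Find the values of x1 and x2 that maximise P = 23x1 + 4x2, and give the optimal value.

The optimum lies where 6x1 + 6x2 = 33 and x2 = 2.
Solving simultaneously gives x1 = 7/2, x2 = 2.

x1 = 7/2, x2 = 2, maximum P = 177/2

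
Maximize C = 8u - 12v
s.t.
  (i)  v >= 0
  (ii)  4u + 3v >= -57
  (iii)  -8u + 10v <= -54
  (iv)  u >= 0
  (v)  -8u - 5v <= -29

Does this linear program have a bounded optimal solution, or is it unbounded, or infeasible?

From the feasible point (27/4, 0), moving in the direction (1, 0) keeps every constraint satisfied while C increases without bound.

unbounded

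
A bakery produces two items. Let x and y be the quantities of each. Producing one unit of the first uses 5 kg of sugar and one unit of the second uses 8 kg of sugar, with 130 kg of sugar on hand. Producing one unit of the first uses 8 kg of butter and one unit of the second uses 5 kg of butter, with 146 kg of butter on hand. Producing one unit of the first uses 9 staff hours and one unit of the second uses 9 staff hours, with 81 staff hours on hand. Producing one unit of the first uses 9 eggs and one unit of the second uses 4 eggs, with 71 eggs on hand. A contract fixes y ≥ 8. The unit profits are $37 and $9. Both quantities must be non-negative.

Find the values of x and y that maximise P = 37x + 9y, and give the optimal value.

Vertices and P = 37x + 9y:
  (0, 9) → P = 81
  (0, 8) → P = 72
  (1, 8) → P = 109

x = 1, y = 8, maximum P = 109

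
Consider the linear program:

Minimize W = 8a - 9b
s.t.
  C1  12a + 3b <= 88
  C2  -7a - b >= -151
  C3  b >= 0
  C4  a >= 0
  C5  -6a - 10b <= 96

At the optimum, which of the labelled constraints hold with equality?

Corner points and W = 8a - 9b:
  (22/3, 0) → W = 176/3
  (0, 88/3) → W = -264
  (0, 0) → W = 0

The minimum is at (0, 88/3). Substituting into each constraint, equality holds for C1 and C4; the remaining constraints have slack.

C1 and C4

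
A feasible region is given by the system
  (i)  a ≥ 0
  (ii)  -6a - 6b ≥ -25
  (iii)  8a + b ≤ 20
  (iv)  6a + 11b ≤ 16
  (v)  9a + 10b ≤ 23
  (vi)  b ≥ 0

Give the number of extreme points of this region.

Pairwise boundary intersections that survive every other constraint:
  (0, 16/11)
  (0, 0)
  (177/71, 4/71)
  (5/2, 0)
  (31/13, 2/13)

5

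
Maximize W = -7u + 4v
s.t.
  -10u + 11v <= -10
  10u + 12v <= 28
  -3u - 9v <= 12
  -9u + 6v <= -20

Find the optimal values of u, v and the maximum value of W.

u = 12/11, v = -56/33, maximum W = -476/33

At the optimal vertex, -3u - 9v = 12 and -9u + 6v = -20.
Solving simultaneously gives u = 12/11, v = -56/33.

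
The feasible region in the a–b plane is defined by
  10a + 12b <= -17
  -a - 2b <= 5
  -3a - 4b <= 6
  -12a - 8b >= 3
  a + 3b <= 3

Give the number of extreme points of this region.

3

The feasible vertices (each the meet of two boundaries and inside every other half-plane) are:
  (1, -9/4)
  (-29/6, 47/18)
  (-6, 3)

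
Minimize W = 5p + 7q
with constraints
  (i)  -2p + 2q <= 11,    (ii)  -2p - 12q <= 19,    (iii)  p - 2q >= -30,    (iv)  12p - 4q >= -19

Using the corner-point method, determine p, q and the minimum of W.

p = -2, q = -5/4, minimum W = -75/4

Corner points and W = 5p + 7q:
  (19, 49/2) → W = 533/2
  (3/8, 47/8) → W = 43
  (-2, -5/4) → W = -75/4
The feasible region is unbounded (it extends along (2, 1), (6, -1)), but W strictly increases along every unbounded feasible direction, so there is no improving ray and the minimum is attained at a vertex.

The optimum lies where -2p - 12q = 19 and 12p - 4q = -19.
Solving simultaneously gives p = -2, q = -5/4.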